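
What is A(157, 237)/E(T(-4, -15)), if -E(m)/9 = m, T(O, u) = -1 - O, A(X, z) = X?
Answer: -157/27 ≈ -5.8148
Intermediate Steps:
E(m) = -9*m
A(157, 237)/E(T(-4, -15)) = 157/((-9*(-1 - 1*(-4)))) = 157/((-9*(-1 + 4))) = 157/((-9*3)) = 157/(-27) = 157*(-1/27) = -157/27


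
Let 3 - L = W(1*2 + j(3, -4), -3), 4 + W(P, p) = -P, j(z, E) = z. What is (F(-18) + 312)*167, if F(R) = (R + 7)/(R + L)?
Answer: 314461/6 ≈ 52410.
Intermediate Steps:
W(P, p) = -4 - P
L = 12 (L = 3 - (-4 - (1*2 + 3)) = 3 - (-4 - (2 + 3)) = 3 - (-4 - 1*5) = 3 - (-4 - 5) = 3 - 1*(-9) = 3 + 9 = 12)
F(R) = (7 + R)/(12 + R) (F(R) = (R + 7)/(R + 12) = (7 + R)/(12 + R))
(F(-18) + 312)*167 = ((7 - 18)/(12 - 18) + 312)*167 = (-11/(-6) + 312)*167 = (-1/6*(-11) + 312)*167 = (11/6 + 312)*167 = (1883/6)*167 = 314461/6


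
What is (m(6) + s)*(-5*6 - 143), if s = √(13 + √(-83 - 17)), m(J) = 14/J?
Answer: -1211/3 - 173*√(13 + 10*I) ≈ -1067.0 - 225.6*I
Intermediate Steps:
s = √(13 + 10*I) (s = √(13 + √(-100)) = √(13 + 10*I) ≈ 3.8341 + 1.3041*I)
(m(6) + s)*(-5*6 - 143) = (14/6 + √(13 + 10*I))*(-5*6 - 143) = (14*(⅙) + √(13 + 10*I))*(-30 - 143) = (7/3 + √(13 + 10*I))*(-173) = -1211/3 - 173*√(13 + 10*I)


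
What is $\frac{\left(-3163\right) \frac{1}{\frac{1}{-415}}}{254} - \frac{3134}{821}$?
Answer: $\frac{1076885509}{208534} \approx 5164.1$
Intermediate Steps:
$\frac{\left(-3163\right) \frac{1}{\frac{1}{-415}}}{254} - \frac{3134}{821} = - \frac{3163}{- \frac{1}{415}} \cdot \frac{1}{254} - \frac{3134}{821} = \left(-3163\right) \left(-415\right) \frac{1}{254} - \frac{3134}{821} = 1312645 \cdot \frac{1}{254} - \frac{3134}{821} = \frac{1312645}{254} - \frac{3134}{821} = \frac{1076885509}{208534}$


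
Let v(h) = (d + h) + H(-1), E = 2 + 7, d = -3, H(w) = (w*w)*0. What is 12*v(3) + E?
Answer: 9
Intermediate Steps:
H(w) = 0 (H(w) = w²*0 = 0)
E = 9
v(h) = -3 + h (v(h) = (-3 + h) + 0 = -3 + h)
12*v(3) + E = 12*(-3 + 3) + 9 = 12*0 + 9 = 0 + 9 = 9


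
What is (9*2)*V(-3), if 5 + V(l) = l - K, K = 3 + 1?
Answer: -216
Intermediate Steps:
K = 4
V(l) = -9 + l (V(l) = -5 + (l - 1*4) = -5 + (l - 4) = -5 + (-4 + l) = -9 + l)
(9*2)*V(-3) = (9*2)*(-9 - 3) = 18*(-12) = -216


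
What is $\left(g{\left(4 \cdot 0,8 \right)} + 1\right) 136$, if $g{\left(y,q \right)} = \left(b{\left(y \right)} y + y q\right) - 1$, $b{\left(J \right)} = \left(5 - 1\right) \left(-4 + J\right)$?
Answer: $0$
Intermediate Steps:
$b{\left(J \right)} = -16 + 4 J$ ($b{\left(J \right)} = 4 \left(-4 + J\right) = -16 + 4 J$)
$g{\left(y,q \right)} = -1 + q y + y \left(-16 + 4 y\right)$ ($g{\left(y,q \right)} = \left(\left(-16 + 4 y\right) y + y q\right) - 1 = \left(y \left(-16 + 4 y\right) + q y\right) - 1 = \left(q y + y \left(-16 + 4 y\right)\right) - 1 = -1 + q y + y \left(-16 + 4 y\right)$)
$\left(g{\left(4 \cdot 0,8 \right)} + 1\right) 136 = \left(\left(-1 + 8 \cdot 4 \cdot 0 + 4 \cdot 4 \cdot 0 \left(-4 + 4 \cdot 0\right)\right) + 1\right) 136 = \left(\left(-1 + 8 \cdot 0 + 4 \cdot 0 \left(-4 + 0\right)\right) + 1\right) 136 = \left(\left(-1 + 0 + 4 \cdot 0 \left(-4\right)\right) + 1\right) 136 = \left(\left(-1 + 0 + 0\right) + 1\right) 136 = \left(-1 + 1\right) 136 = 0 \cdot 136 = 0$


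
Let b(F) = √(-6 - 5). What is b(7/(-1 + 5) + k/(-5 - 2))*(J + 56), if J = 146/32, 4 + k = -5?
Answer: 969*I*√11/16 ≈ 200.86*I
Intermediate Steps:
k = -9 (k = -4 - 5 = -9)
J = 73/16 (J = 146*(1/32) = 73/16 ≈ 4.5625)
b(F) = I*√11 (b(F) = √(-11) = I*√11)
b(7/(-1 + 5) + k/(-5 - 2))*(J + 56) = (I*√11)*(73/16 + 56) = (I*√11)*(969/16) = 969*I*√11/16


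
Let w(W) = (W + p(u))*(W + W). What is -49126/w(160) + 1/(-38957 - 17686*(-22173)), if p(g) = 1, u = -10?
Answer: -4407111839971/4621878479520 ≈ -0.95353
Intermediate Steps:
w(W) = 2*W*(1 + W) (w(W) = (W + 1)*(W + W) = (1 + W)*(2*W) = 2*W*(1 + W))
-49126/w(160) + 1/(-38957 - 17686*(-22173)) = -49126*1/(320*(1 + 160)) + 1/(-38957 - 17686*(-22173)) = -49126/(2*160*161) - 1/22173/(-56643) = -49126/51520 - 1/56643*(-1/22173) = -49126*1/51520 + 1/1255945239 = -3509/3680 + 1/1255945239 = -4407111839971/4621878479520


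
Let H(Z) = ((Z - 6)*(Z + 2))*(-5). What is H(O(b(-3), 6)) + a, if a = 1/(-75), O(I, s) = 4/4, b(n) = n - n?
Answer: 5624/75 ≈ 74.987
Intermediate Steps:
b(n) = 0
O(I, s) = 1 (O(I, s) = 4*(¼) = 1)
H(Z) = -5*(-6 + Z)*(2 + Z) (H(Z) = ((-6 + Z)*(2 + Z))*(-5) = -5*(-6 + Z)*(2 + Z))
a = -1/75 ≈ -0.013333
H(O(b(-3), 6)) + a = (60 - 5*1² + 20*1) - 1/75 = (60 - 5*1 + 20) - 1/75 = (60 - 5 + 20) - 1/75 = 75 - 1/75 = 5624/75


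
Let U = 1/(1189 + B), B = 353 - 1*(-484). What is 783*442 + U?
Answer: 701170237/2026 ≈ 3.4609e+5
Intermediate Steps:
B = 837 (B = 353 + 484 = 837)
U = 1/2026 (U = 1/(1189 + 837) = 1/2026 ≈ 0.00049358)
783*442 + U = 783*442 + 1/2026 = 346086 + 1/2026 = 701170237/2026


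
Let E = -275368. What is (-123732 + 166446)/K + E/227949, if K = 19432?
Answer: 313261615/316393212 ≈ 0.99010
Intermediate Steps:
(-123732 + 166446)/K + E/227949 = (-123732 + 166446)/19432 - 275368/227949 = 42714*(1/19432) - 275368*1/227949 = 3051/1388 - 275368/227949 = 313261615/316393212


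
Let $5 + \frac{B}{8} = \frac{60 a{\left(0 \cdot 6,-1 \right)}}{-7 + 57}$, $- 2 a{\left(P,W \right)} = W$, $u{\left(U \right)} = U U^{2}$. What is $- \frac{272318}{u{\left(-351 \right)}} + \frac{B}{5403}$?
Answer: $- \frac{84731402}{389408176755} \approx -0.00021759$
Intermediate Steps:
$u{\left(U \right)} = U^{3}$
$a{\left(P,W \right)} = - \frac{W}{2}$
$B = - \frac{176}{5}$ ($B = -40 + 8 \frac{60 \left(\left(- \frac{1}{2}\right) \left(-1\right)\right)}{-7 + 57} = -40 + 8 \frac{60 \cdot \frac{1}{2}}{50} = -40 + 8 \cdot 30 \cdot \frac{1}{50} = -40 + 8 \cdot \frac{3}{5} = -40 + \frac{24}{5} = - \frac{176}{5} \approx -35.2$)
$- \frac{272318}{u{\left(-351 \right)}} + \frac{B}{5403} = - \frac{272318}{\left(-351\right)^{3}} - \frac{176}{5 \cdot 5403} = - \frac{272318}{-43243551} - \frac{176}{27015} = \left(-272318\right) \left(- \frac{1}{43243551}\right) - \frac{176}{27015} = \frac{272318}{43243551} - \frac{176}{27015} = - \frac{84731402}{389408176755}$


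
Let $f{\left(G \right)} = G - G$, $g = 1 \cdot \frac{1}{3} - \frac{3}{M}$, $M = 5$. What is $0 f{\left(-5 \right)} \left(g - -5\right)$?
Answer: $0$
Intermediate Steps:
$g = - \frac{4}{15}$ ($g = 1 \cdot \frac{1}{3} - \frac{3}{5} = \frac{1}{3} - \frac{3}{5} = - \frac{4}{15} \approx -0.26667$)
$f{\left(G \right)} = 0$
$0 f{\left(-5 \right)} \left(g - -5\right) = 0 \cdot 0 \left(- \frac{4}{15} - -5\right) = 0 \left(- \frac{4}{15} + 5\right) = 0 \cdot \frac{71}{15} = 0$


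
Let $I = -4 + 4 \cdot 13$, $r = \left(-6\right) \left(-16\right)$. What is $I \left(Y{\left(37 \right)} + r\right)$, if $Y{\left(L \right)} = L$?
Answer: $6384$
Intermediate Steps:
$r = 96$
$I = 48$ ($I = -4 + 52 = 48$)
$I \left(Y{\left(37 \right)} + r\right) = 48 \left(37 + 96\right) = 48 \cdot 133 = 6384$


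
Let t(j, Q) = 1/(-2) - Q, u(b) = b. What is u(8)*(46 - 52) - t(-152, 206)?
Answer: 317/2 ≈ 158.50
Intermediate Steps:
t(j, Q) = -1/2 - Q
u(8)*(46 - 52) - t(-152, 206) = 8*(46 - 52) - (-1/2 - 1*206) = 8*(-6) - (-1/2 - 206) = -48 - 1*(-413/2) = -48 + 413/2 = 317/2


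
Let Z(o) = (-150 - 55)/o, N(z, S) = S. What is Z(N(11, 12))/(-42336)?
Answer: 205/508032 ≈ 0.00040352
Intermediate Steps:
Z(o) = -205/o
Z(N(11, 12))/(-42336) = -205/12/(-42336) = -205*1/12*(-1/42336) = -205/12*(-1/42336) = 205/508032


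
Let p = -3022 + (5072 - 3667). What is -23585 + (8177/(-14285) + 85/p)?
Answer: -544800695759/23098845 ≈ -23586.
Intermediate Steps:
p = -1617 (p = -3022 + 1405 = -1617)
-23585 + (8177/(-14285) + 85/p) = -23585 + (8177/(-14285) + 85/(-1617)) = -23585 + (8177*(-1/14285) + 85*(-1/1617)) = -23585 + (-8177/14285 - 85/1617) = -23585 - 14436434/23098845 = -544800695759/23098845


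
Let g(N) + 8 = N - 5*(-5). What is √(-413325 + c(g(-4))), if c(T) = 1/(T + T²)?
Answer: I*√13690977118/182 ≈ 642.9*I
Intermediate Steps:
g(N) = 17 + N (g(N) = -8 + (N - 5*(-5)) = -8 + (N + 25) = -8 + (25 + N) = 17 + N)
√(-413325 + c(g(-4))) = √(-413325 + 1/((17 - 4)*(1 + (17 - 4)))) = √(-413325 + 1/(13*(1 + 13))) = √(-413325 + (1/13)/14) = √(-413325 + (1/13)*(1/14)) = √(-413325 + 1/182) = √(-75225149/182) = I*√13690977118/182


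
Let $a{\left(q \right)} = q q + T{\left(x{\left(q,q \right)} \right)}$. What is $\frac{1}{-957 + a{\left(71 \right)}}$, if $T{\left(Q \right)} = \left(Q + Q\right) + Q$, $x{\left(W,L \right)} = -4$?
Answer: $\frac{1}{4072} \approx 0.00024558$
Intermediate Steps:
$T{\left(Q \right)} = 3 Q$ ($T{\left(Q \right)} = 2 Q + Q = 3 Q$)
$a{\left(q \right)} = -12 + q^{2}$ ($a{\left(q \right)} = q q + 3 \left(-4\right) = q^{2} - 12 = -12 + q^{2}$)
$\frac{1}{-957 + a{\left(71 \right)}} = \frac{1}{-957 - \left(12 - 71^{2}\right)} = \frac{1}{-957 + \left(-12 + 5041\right)} = \frac{1}{-957 + 5029} = \frac{1}{4072}$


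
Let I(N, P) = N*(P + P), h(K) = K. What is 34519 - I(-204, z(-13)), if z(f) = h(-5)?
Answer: 32479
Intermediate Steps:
z(f) = -5
I(N, P) = 2*N*P (I(N, P) = N*(2*P) = 2*N*P)
34519 - I(-204, z(-13)) = 34519 - 2*(-204)*(-5) = 34519 - 1*2040 = 34519 - 2040 = 32479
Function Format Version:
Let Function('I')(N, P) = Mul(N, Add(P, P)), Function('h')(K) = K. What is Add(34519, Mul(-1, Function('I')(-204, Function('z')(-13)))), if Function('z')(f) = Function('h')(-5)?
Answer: 32479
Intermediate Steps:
Function('z')(f) = -5
Function('I')(N, P) = Mul(2, N, P) (Function('I')(N, P) = Mul(N, Mul(2, P)) = Mul(2, N, P))
Add(34519, Mul(-1, Function('I')(-204, Function('z')(-13)))) = Add(34519, Mul(-1, Mul(2, -204, -5))) = Add(34519, Mul(-1, 2040)) = Add(34519, -2040) = 32479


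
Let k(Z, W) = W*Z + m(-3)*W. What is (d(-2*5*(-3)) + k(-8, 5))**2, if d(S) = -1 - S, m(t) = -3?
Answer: 7396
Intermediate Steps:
k(Z, W) = -3*W + W*Z (k(Z, W) = W*Z - 3*W = -3*W + W*Z)
(d(-2*5*(-3)) + k(-8, 5))**2 = ((-1 - (-2*5)*(-3)) + 5*(-3 - 8))**2 = ((-1 - (-10)*(-3)) + 5*(-11))**2 = ((-1 - 1*30) - 55)**2 = ((-1 - 30) - 55)**2 = (-31 - 55)**2 = (-86)**2 = 7396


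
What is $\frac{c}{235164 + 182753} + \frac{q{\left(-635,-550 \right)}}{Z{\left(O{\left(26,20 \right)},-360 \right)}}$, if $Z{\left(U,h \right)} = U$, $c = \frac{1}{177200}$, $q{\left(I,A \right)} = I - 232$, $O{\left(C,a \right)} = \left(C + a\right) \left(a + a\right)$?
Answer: $- \frac{401284948181}{851631262600} \approx -0.4712$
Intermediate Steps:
$O{\left(C,a \right)} = 2 a \left(C + a\right)$ ($O{\left(C,a \right)} = \left(C + a\right) 2 a = 2 a \left(C + a\right)$)
$q{\left(I,A \right)} = -232 + I$ ($q{\left(I,A \right)} = I - 232 = -232 + I$)
$c = \frac{1}{177200} \approx 5.6433 \cdot 10^{-6}$
$\frac{c}{235164 + 182753} + \frac{q{\left(-635,-550 \right)}}{Z{\left(O{\left(26,20 \right)},-360 \right)}} = \frac{1}{177200 \left(235164 + 182753\right)} + \frac{-232 - 635}{2 \cdot 20 \left(26 + 20\right)} = \frac{1}{177200 \cdot 417917} - \frac{867}{2 \cdot 20 \cdot 46} = \frac{1}{177200} \cdot \frac{1}{417917} - \frac{867}{1840} = \frac{1}{74054892400} - \frac{867}{1840} = - \frac{401284948181}{851631262600}$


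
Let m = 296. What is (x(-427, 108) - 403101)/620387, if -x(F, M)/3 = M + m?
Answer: -404313/620387 ≈ -0.65171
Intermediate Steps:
x(F, M) = -888 - 3*M (x(F, M) = -3*(M + 296) = -3*(296 + M) = -888 - 3*M)
(x(-427, 108) - 403101)/620387 = ((-888 - 3*108) - 403101)/620387 = ((-888 - 324) - 403101)*(1/620387) = (-1212 - 403101)*(1/620387) = -404313*1/620387 = -404313/620387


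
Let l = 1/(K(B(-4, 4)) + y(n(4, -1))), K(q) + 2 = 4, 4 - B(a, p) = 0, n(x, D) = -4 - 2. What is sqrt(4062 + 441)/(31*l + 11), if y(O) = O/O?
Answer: 3*sqrt(4503)/64 ≈ 3.1455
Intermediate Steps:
n(x, D) = -6
B(a, p) = 4 (B(a, p) = 4 - 1*0 = 4 + 0 = 4)
K(q) = 2 (K(q) = -2 + 4 = 2)
y(O) = 1
l = 1/3 (l = 1/(2 + 1) = 1/3 ≈ 0.33333)
sqrt(4062 + 441)/(31*l + 11) = sqrt(4062 + 441)/(31*(1/3) + 11) = sqrt(4503)/(31/3 + 11) = sqrt(4503)/(64/3) = sqrt(4503)*(3/64) = 3*sqrt(4503)/64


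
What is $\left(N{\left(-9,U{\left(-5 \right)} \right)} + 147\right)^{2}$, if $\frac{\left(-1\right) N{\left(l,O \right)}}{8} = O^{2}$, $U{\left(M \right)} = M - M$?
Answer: $21609$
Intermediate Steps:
$U{\left(M \right)} = 0$
$N{\left(l,O \right)} = - 8 O^{2}$
$\left(N{\left(-9,U{\left(-5 \right)} \right)} + 147\right)^{2} = \left(- 8 \cdot 0^{2} + 147\right)^{2} = \left(\left(-8\right) 0 + 147\right)^{2} = \left(0 + 147\right)^{2} = 147^{2} = 21609$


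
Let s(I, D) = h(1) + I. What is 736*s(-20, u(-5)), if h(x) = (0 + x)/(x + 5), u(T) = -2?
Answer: -43792/3 ≈ -14597.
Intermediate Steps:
h(x) = x/(5 + x)
s(I, D) = ⅙ + I (s(I, D) = 1/(5 + 1) + I = 1/6 + I = 1*(⅙) + I = ⅙ + I)
736*s(-20, u(-5)) = 736*(⅙ - 20) = 736*(-119/6) = -43792/3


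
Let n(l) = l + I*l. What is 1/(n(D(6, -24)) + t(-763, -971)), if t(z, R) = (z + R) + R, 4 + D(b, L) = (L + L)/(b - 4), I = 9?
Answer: -1/2985 ≈ -0.00033501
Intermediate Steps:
D(b, L) = -4 + 2*L/(-4 + b) (D(b, L) = -4 + (L + L)/(b - 4) = -4 + (2*L)/(-4 + b) = -4 + 2*L/(-4 + b))
n(l) = 10*l (n(l) = l + 9*l = 10*l)
t(z, R) = z + 2*R (t(z, R) = (R + z) + R = z + 2*R)
1/(n(D(6, -24)) + t(-763, -971)) = 1/(10*(2*(8 - 24 - 2*6)/(-4 + 6)) + (-763 + 2*(-971))) = 1/(10*(2*(8 - 24 - 12)/2) + (-763 - 1942)) = 1/(10*(2*(1/2)*(-28)) - 2705) = 1/(10*(-28) - 2705) = 1/(-280 - 2705) = 1/(-2985) = -1/2985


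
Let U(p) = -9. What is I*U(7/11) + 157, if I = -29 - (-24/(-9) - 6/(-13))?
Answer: 5800/13 ≈ 446.15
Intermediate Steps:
I = -1253/39 (I = -29 - (-24*(-⅑) - 6*(-1/13)) = -29 - (8/3 + 6/13) = -29 - 1*122/39 = -29 - 122/39 = -1253/39 ≈ -32.128)
I*U(7/11) + 157 = -1253/39*(-9) + 157 = 3759/13 + 157 = 5800/13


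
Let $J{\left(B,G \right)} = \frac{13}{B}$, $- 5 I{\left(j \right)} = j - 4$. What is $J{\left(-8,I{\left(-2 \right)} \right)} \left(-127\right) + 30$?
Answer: $\frac{1891}{8} \approx 236.38$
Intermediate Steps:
$I{\left(j \right)} = \frac{4}{5} - \frac{j}{5}$ ($I{\left(j \right)} = - \frac{j - 4}{5} = - \frac{-4 + j}{5} = \frac{4}{5} - \frac{j}{5}$)
$J{\left(-8,I{\left(-2 \right)} \right)} \left(-127\right) + 30 = \frac{13}{-8} \left(-127\right) + 30 = 13 \left(- \frac{1}{8}\right) \left(-127\right) + 30 = \left(- \frac{13}{8}\right) \left(-127\right) + 30 = \frac{1651}{8} + 30 = \frac{1891}{8}$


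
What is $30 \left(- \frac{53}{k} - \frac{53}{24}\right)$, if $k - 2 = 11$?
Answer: $- \frac{9805}{52} \approx -188.56$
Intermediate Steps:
$k = 13$ ($k = 2 + 11 = 13$)
$30 \left(- \frac{53}{k} - \frac{53}{24}\right) = 30 \left(- \frac{53}{13} - \frac{53}{24}\right) = 30 \left(- \frac{1961}{312}\right) = - \frac{9805}{52}$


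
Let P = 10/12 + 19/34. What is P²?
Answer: 5041/2601 ≈ 1.9381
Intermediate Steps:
P = 71/51 (P = 10*(1/12) + 19*(1/34) = ⅚ + 19/34 = 71/51 ≈ 1.3922)
P² = (71/51)² = 5041/2601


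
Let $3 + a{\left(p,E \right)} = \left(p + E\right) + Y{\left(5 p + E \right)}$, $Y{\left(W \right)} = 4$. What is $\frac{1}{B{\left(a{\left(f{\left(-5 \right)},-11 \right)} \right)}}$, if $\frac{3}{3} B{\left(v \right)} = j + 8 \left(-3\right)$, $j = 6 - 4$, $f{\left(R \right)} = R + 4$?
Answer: $- \frac{1}{22} \approx -0.045455$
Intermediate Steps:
$f{\left(R \right)} = 4 + R$
$j = 2$
$a{\left(p,E \right)} = 1 + E + p$ ($a{\left(p,E \right)} = -3 + \left(\left(p + E\right) + 4\right) = -3 + \left(\left(E + p\right) + 4\right) = -3 + \left(4 + E + p\right) = 1 + E + p$)
$B{\left(v \right)} = -22$ ($B{\left(v \right)} = 2 + 8 \left(-3\right) = 2 - 24 = -22$)
$\frac{1}{B{\left(a{\left(f{\left(-5 \right)},-11 \right)} \right)}} = \frac{1}{-22} = - \frac{1}{22}$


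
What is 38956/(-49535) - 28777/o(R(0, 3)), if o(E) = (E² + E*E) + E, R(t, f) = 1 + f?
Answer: -1426871111/1783260 ≈ -800.15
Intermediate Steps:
o(E) = E + 2*E² (o(E) = (E² + E²) + E = 2*E² + E = E + 2*E²)
38956/(-49535) - 28777/o(R(0, 3)) = 38956/(-49535) - 28777*1/((1 + 3)*(1 + 2*(1 + 3))) = 38956*(-1/49535) - 28777*1/(4*(1 + 2*4)) = -38956/49535 - 28777*1/(4*(1 + 8)) = -38956/49535 - 28777/(4*9) = -38956/49535 - 28777/36 = -1426871111/1783260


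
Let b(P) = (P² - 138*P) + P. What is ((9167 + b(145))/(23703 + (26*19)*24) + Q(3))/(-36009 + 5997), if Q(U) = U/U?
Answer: -22943/533598354 ≈ -4.2997e-5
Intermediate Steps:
Q(U) = 1
b(P) = P² - 137*P
((9167 + b(145))/(23703 + (26*19)*24) + Q(3))/(-36009 + 5997) = ((9167 + 145*(-137 + 145))/(23703 + (26*19)*24) + 1)/(-36009 + 5997) = ((9167 + 145*8)/(23703 + 494*24) + 1)/(-30012) = ((9167 + 1160)/(23703 + 11856) + 1)*(-1/30012) = (10327/35559 + 1)*(-1/30012) = (45886/35559)*(-1/30012) = -22943/533598354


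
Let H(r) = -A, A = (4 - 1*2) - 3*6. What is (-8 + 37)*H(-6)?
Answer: 464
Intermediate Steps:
A = -16 (A = (4 - 2) - 18 = 2 - 18 = -16)
H(r) = 16 (H(r) = -1*(-16) = 16)
(-8 + 37)*H(-6) = (-8 + 37)*16 = 29*16 = 464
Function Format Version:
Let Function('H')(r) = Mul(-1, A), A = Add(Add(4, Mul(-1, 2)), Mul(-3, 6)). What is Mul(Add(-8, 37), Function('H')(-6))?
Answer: 464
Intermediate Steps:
A = -16 (A = Add(Add(4, -2), -18) = Add(2, -18) = -16)
Function('H')(r) = 16 (Function('H')(r) = Mul(-1, -16) = 16)
Mul(Add(-8, 37), Function('H')(-6)) = Mul(Add(-8, 37), 16) = Mul(29, 16) = 464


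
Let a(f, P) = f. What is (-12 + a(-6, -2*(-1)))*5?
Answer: -90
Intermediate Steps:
(-12 + a(-6, -2*(-1)))*5 = (-12 - 6)*5 = -18*5 = -90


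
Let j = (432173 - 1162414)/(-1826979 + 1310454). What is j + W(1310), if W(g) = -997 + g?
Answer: 162402566/516525 ≈ 314.41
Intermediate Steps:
j = 730241/516525 (j = -730241/(-516525) = -730241*(-1/516525) = 730241/516525 ≈ 1.4138)
j + W(1310) = 730241/516525 + (-997 + 1310) = 730241/516525 + 313 = 162402566/516525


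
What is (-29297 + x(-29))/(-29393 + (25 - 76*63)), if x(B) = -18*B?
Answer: 28775/34156 ≈ 0.84246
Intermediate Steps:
(-29297 + x(-29))/(-29393 + (25 - 76*63)) = (-29297 - 18*(-29))/(-29393 + (25 - 76*63)) = (-29297 + 522)/(-29393 + (25 - 4788)) = -28775/(-29393 - 4763) = -28775/(-34156) = -28775*(-1/34156) = 28775/34156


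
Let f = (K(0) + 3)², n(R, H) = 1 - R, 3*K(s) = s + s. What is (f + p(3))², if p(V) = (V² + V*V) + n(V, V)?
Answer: 625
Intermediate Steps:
K(s) = 2*s/3 (K(s) = (s + s)/3 = (2*s)/3 = 2*s/3)
p(V) = 1 - V + 2*V² (p(V) = (V² + V*V) + (1 - V) = (V² + V²) + (1 - V) = 2*V² + (1 - V) = 1 - V + 2*V²)
f = 9 (f = ((⅔)*0 + 3)² = (0 + 3)² = 3² = 9)
(f + p(3))² = (9 + (1 - 1*3 + 2*3²))² = (9 + (1 - 3 + 2*9))² = (9 + (1 - 3 + 18))² = (9 + 16)² = 25² = 625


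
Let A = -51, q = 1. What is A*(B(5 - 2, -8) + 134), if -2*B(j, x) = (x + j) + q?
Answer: -6936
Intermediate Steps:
B(j, x) = -1/2 - j/2 - x/2 (B(j, x) = -((x + j) + 1)/2 = -((j + x) + 1)/2 = -(1 + j + x)/2 = -1/2 - j/2 - x/2)
A*(B(5 - 2, -8) + 134) = -51*((-1/2 - (5 - 2)/2 - 1/2*(-8)) + 134) = -51*((-1/2 - 1/2*3 + 4) + 134) = -51*((-1/2 - 3/2 + 4) + 134) = -51*(2 + 134) = -51*136 = -6936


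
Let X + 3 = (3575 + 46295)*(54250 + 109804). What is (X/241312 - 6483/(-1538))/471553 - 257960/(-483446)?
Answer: 12807453803582685723/21152112451691192032 ≈ 0.60549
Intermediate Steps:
X = 8181372977 (X = -3 + (3575 + 46295)*(54250 + 109804) = -3 + 49870*164054 = -3 + 8181372980 = 8181372977)
(X/241312 - 6483/(-1538))/471553 - 257960/(-483446) = (8181372977/241312 - 6483/(-1538))/471553 - 257960/(-483446) = (8181372977*(1/241312) - 6483*(-1/1538))*(1/471553) - 257960*(-1/483446) = (8181372977/241312 + 6483/1538)*(1/471553) + 128980/241723 = (6292258032161/185568928)*(1/471553) + 128980/241723 = 6292258032161/87505584705184 + 128980/241723 = 12807453803582685723/21152112451691192032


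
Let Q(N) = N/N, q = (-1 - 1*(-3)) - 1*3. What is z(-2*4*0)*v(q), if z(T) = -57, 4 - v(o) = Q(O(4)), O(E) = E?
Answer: -171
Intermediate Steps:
q = -1 (q = (-1 + 3) - 3 = 2 - 3 = -1)
Q(N) = 1
v(o) = 3 (v(o) = 4 - 1*1 = 4 - 1 = 3)
z(-2*4*0)*v(q) = -57*3 = -171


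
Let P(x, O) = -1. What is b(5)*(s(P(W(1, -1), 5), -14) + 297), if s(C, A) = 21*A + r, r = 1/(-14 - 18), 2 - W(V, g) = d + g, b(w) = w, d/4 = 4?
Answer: 475/32 ≈ 14.844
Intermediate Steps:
d = 16 (d = 4*4 = 16)
W(V, g) = -14 - g (W(V, g) = 2 - (16 + g) = 2 + (-16 - g) = -14 - g)
r = -1/32 (r = 1/(-32) = -1/32 ≈ -0.031250)
s(C, A) = -1/32 + 21*A (s(C, A) = 21*A - 1/32 = -1/32 + 21*A)
b(5)*(s(P(W(1, -1), 5), -14) + 297) = 5*((-1/32 + 21*(-14)) + 297) = 5*((-1/32 - 294) + 297) = 5*(-9409/32 + 297) = 5*(95/32) = 475/32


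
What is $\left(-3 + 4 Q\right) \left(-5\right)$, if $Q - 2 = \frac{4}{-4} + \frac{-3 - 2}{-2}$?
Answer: $-55$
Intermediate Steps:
$Q = \frac{7}{2}$ ($Q = 2 + \left(\frac{4}{-4} + \frac{-3 - 2}{-2}\right) = 2 + \left(4 \left(- \frac{1}{4}\right) + \left(-3 - 2\right) \left(- \frac{1}{2}\right)\right) = 2 - - \frac{3}{2} = 2 + \left(-1 + \frac{5}{2}\right) = 2 + \frac{3}{2} = \frac{7}{2} \approx 3.5$)
$\left(-3 + 4 Q\right) \left(-5\right) = \left(-3 + 4 \cdot \frac{7}{2}\right) \left(-5\right) = \left(-3 + 14\right) \left(-5\right) = 11 \left(-5\right) = -55$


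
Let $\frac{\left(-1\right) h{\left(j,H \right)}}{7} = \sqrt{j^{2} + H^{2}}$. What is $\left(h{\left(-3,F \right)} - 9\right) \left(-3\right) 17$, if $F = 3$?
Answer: $459 + 1071 \sqrt{2} \approx 1973.6$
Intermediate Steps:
$h{\left(j,H \right)} = - 7 \sqrt{H^{2} + j^{2}}$ ($h{\left(j,H \right)} = - 7 \sqrt{j^{2} + H^{2}} = - 7 \sqrt{H^{2} + j^{2}}$)
$\left(h{\left(-3,F \right)} - 9\right) \left(-3\right) 17 = \left(- 7 \sqrt{3^{2} + \left(-3\right)^{2}} - 9\right) \left(-3\right) 17 = \left(- 7 \sqrt{9 + 9} - 9\right) \left(-3\right) 17 = \left(- 7 \sqrt{18} - 9\right) \left(-3\right) 17 = \left(- 7 \cdot 3 \sqrt{2} - 9\right) \left(-3\right) 17 = \left(- 21 \sqrt{2} - 9\right) \left(-3\right) 17 = \left(-9 - 21 \sqrt{2}\right) \left(-3\right) 17 = \left(27 + 63 \sqrt{2}\right) 17 = 459 + 1071 \sqrt{2}$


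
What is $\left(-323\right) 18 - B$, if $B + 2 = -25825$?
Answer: $20013$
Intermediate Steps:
$B = -25827$ ($B = -2 - 25825 = -25827$)
$\left(-323\right) 18 - B = \left(-323\right) 18 - -25827 = -5814 + 25827 = 20013$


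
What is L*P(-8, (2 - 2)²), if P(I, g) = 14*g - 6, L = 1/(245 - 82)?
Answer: -6/163 ≈ -0.036810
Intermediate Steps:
L = 1/163 ≈ 0.0061350
P(I, g) = -6 + 14*g
L*P(-8, (2 - 2)²) = (-6 + 14*(2 - 2)²)/163 = (-6 + 14*0²)/163 = (-6 + 14*0)/163 = (-6 + 0)/163 = (1/163)*(-6) = -6/163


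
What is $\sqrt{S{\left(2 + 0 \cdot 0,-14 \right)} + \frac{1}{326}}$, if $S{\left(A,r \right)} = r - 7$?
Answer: $\frac{37 i \sqrt{1630}}{326} \approx 4.5822 i$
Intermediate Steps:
$S{\left(A,r \right)} = -7 + r$ ($S{\left(A,r \right)} = r - 7 = -7 + r$)
$\sqrt{S{\left(2 + 0 \cdot 0,-14 \right)} + \frac{1}{326}} = \sqrt{\left(-7 - 14\right) + \frac{1}{326}} = \sqrt{-21 + \frac{1}{326}} = \sqrt{- \frac{6845}{326}} = \frac{37 i \sqrt{1630}}{326}$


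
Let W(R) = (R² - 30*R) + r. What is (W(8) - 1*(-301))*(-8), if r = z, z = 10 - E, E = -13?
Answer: -1184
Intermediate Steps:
z = 23 (z = 10 - 1*(-13) = 10 + 13 = 23)
r = 23
W(R) = 23 + R² - 30*R (W(R) = (R² - 30*R) + 23 = 23 + R² - 30*R)
(W(8) - 1*(-301))*(-8) = ((23 + 8² - 30*8) - 1*(-301))*(-8) = ((23 + 64 - 240) + 301)*(-8) = (-153 + 301)*(-8) = 148*(-8) = -1184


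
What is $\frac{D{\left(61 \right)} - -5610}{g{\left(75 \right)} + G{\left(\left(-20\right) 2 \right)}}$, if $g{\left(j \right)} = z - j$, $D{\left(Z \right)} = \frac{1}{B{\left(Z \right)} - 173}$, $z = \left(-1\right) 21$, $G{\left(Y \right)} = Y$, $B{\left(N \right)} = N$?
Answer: $- \frac{628319}{15232} \approx -41.25$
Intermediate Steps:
$z = -21$
$D{\left(Z \right)} = \frac{1}{-173 + Z}$ ($D{\left(Z \right)} = \frac{1}{Z - 173} = \frac{1}{-173 + Z}$)
$g{\left(j \right)} = -21 - j$
$\frac{D{\left(61 \right)} - -5610}{g{\left(75 \right)} + G{\left(\left(-20\right) 2 \right)}} = \frac{\frac{1}{-173 + 61} - -5610}{\left(-21 - 75\right) - 40} = \frac{\frac{1}{-112} + 5610}{\left(-21 - 75\right) - 40} = \frac{- \frac{1}{112} + 5610}{-96 - 40} = \frac{628319}{112 \left(-136\right)} = \frac{628319}{112} \left(- \frac{1}{136}\right) = - \frac{628319}{15232}$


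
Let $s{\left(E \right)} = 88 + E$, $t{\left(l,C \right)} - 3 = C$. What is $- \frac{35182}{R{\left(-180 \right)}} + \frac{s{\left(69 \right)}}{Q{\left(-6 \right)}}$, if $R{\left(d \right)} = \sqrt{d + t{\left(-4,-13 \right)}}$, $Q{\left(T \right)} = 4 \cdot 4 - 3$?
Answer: $\frac{157}{13} + \frac{17591 i \sqrt{190}}{95} \approx 12.077 + 2552.4 i$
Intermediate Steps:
$t{\left(l,C \right)} = 3 + C$
$Q{\left(T \right)} = 13$ ($Q{\left(T \right)} = 16 - 3 = 13$)
$R{\left(d \right)} = \sqrt{-10 + d}$ ($R{\left(d \right)} = \sqrt{d + \left(3 - 13\right)} = \sqrt{d - 10} = \sqrt{-10 + d}$)
$- \frac{35182}{R{\left(-180 \right)}} + \frac{s{\left(69 \right)}}{Q{\left(-6 \right)}} = - \frac{35182}{\sqrt{-10 - 180}} + \frac{88 + 69}{13} = - \frac{35182}{\sqrt{-190}} + 157 \cdot \frac{1}{13} = - \frac{35182}{i \sqrt{190}} + \frac{157}{13} = - 35182 \left(- \frac{i \sqrt{190}}{190}\right) + \frac{157}{13} = \frac{17591 i \sqrt{190}}{95} + \frac{157}{13} = \frac{157}{13} + \frac{17591 i \sqrt{190}}{95}$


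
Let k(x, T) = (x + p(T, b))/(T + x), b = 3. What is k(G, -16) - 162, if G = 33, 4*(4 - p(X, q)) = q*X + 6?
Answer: -5413/34 ≈ -159.21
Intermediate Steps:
p(X, q) = 5/2 - X*q/4 (p(X, q) = 4 - (q*X + 6)/4 = 4 - (X*q + 6)/4 = 4 - (6 + X*q)/4 = 4 + (-3/2 - X*q/4) = 5/2 - X*q/4)
k(x, T) = (5/2 + x - 3*T/4)/(T + x) (k(x, T) = (x + (5/2 - 1/4*T*3))/(T + x) = (x + (5/2 - 3*T/4))/(T + x) = (5/2 + x - 3*T/4)/(T + x))
k(G, -16) - 162 = (5/2 + 33 - 3/4*(-16))/(-16 + 33) - 162 = (5/2 + 33 + 12)/17 - 162 = (1/17)*(95/2) - 162 = 95/34 - 162 = -5413/34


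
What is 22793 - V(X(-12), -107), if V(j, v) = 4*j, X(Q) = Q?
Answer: 22841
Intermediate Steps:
22793 - V(X(-12), -107) = 22793 - 4*(-12) = 22793 - 1*(-48) = 22793 + 48 = 22841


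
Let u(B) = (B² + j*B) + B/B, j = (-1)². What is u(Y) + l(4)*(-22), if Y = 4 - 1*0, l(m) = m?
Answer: -67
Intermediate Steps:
j = 1
Y = 4 (Y = 4 + 0 = 4)
u(B) = 1 + B + B² (u(B) = (B² + 1*B) + B/B = (B² + B) + 1 = (B + B²) + 1 = 1 + B + B²)
u(Y) + l(4)*(-22) = (1 + 4 + 4²) + 4*(-22) = (1 + 4 + 16) - 88 = 21 - 88 = -67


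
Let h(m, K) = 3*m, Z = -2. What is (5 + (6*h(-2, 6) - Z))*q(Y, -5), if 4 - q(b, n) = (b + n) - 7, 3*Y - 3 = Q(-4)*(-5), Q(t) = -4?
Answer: -725/3 ≈ -241.67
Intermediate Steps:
Y = 23/3 (Y = 1 + (-4*(-5))/3 = 1 + (1/3)*20 = 1 + 20/3 = 23/3 ≈ 7.6667)
q(b, n) = 11 - b - n (q(b, n) = 4 - ((b + n) - 7) = 4 - (-7 + b + n) = 4 + (7 - b - n) = 11 - b - n)
(5 + (6*h(-2, 6) - Z))*q(Y, -5) = (5 + (6*(3*(-2)) - 1*(-2)))*(11 - 1*23/3 - 1*(-5)) = (5 + (6*(-6) + 2))*(11 - 23/3 + 5) = (5 + (-36 + 2))*(25/3) = (5 - 34)*(25/3) = -29*25/3 = -725/3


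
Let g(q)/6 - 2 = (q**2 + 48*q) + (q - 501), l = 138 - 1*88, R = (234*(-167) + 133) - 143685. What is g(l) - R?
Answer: 209336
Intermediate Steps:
R = -182630 (R = (-39078 + 133) - 143685 = -38945 - 143685 = -182630)
l = 50 (l = 138 - 88 = 50)
g(q) = -2994 + 6*q**2 + 294*q (g(q) = 12 + 6*((q**2 + 48*q) + (q - 501)) = 12 + 6*((q**2 + 48*q) + (-501 + q)) = 12 + 6*(-501 + q**2 + 49*q) = 12 + (-3006 + 6*q**2 + 294*q) = -2994 + 6*q**2 + 294*q)
g(l) - R = (-2994 + 6*50**2 + 294*50) - 1*(-182630) = (-2994 + 6*2500 + 14700) + 182630 = (-2994 + 15000 + 14700) + 182630 = 26706 + 182630 = 209336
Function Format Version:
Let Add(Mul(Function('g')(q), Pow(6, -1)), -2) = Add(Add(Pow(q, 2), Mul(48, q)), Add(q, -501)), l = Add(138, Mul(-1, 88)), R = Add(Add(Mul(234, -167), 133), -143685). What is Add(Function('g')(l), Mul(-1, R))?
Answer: 209336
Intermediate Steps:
R = -182630 (R = Add(Add(-39078, 133), -143685) = Add(-38945, -143685) = -182630)
l = 50 (l = Add(138, -88) = 50)
Function('g')(q) = Add(-2994, Mul(6, Pow(q, 2)), Mul(294, q)) (Function('g')(q) = Add(12, Mul(6, Add(Add(Pow(q, 2), Mul(48, q)), Add(q, -501)))) = Add(12, Mul(6, Add(Add(Pow(q, 2), Mul(48, q)), Add(-501, q)))) = Add(12, Mul(6, Add(-501, Pow(q, 2), Mul(49, q)))) = Add(12, Add(-3006, Mul(6, Pow(q, 2)), Mul(294, q))) = Add(-2994, Mul(6, Pow(q, 2)), Mul(294, q)))
Add(Function('g')(l), Mul(-1, R)) = Add(Add(-2994, Mul(6, Pow(50, 2)), Mul(294, 50)), Mul(-1, -182630)) = Add(Add(-2994, Mul(6, 2500), 14700), 182630) = Add(Add(-2994, 15000, 14700), 182630) = Add(26706, 182630) = 209336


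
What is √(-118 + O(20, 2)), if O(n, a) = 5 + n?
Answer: I*√93 ≈ 9.6436*I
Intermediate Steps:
√(-118 + O(20, 2)) = √(-118 + (5 + 20)) = √(-118 + 25) = √(-93) = I*√93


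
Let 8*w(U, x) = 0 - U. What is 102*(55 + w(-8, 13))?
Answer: 5712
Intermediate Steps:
w(U, x) = -U/8 (w(U, x) = (0 - U)/8 = (-U)/8 = -U/8)
102*(55 + w(-8, 13)) = 102*(55 - ⅛*(-8)) = 102*(55 + 1) = 102*56 = 5712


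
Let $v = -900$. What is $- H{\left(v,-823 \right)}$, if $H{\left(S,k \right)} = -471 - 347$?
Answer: $818$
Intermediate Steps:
$H{\left(S,k \right)} = -818$ ($H{\left(S,k \right)} = -471 - 347 = -818$)
$- H{\left(v,-823 \right)} = \left(-1\right) \left(-818\right) = 818$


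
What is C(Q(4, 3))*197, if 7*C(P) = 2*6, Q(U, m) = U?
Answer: 2364/7 ≈ 337.71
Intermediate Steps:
C(P) = 12/7 (C(P) = (2*6)/7 = (1/7)*12 = 12/7)
C(Q(4, 3))*197 = (12/7)*197 = 2364/7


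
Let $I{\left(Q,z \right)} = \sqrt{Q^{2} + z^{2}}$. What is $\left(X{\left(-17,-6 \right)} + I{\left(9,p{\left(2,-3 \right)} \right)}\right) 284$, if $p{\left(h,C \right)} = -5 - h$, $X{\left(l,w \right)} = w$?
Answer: $-1704 + 284 \sqrt{130} \approx 1534.1$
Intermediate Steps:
$\left(X{\left(-17,-6 \right)} + I{\left(9,p{\left(2,-3 \right)} \right)}\right) 284 = \left(-6 + \sqrt{9^{2} + \left(-5 - 2\right)^{2}}\right) 284 = \left(-6 + \sqrt{81 + \left(-5 - 2\right)^{2}}\right) 284 = \left(-6 + \sqrt{81 + \left(-7\right)^{2}}\right) 284 = \left(-6 + \sqrt{81 + 49}\right) 284 = \left(-6 + \sqrt{130}\right) 284 = -1704 + 284 \sqrt{130}$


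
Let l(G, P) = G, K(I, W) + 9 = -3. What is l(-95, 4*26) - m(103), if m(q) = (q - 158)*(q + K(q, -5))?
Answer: 4910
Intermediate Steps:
K(I, W) = -12 (K(I, W) = -9 - 3 = -12)
m(q) = (-158 + q)*(-12 + q) (m(q) = (q - 158)*(q - 12) = (-158 + q)*(-12 + q))
l(-95, 4*26) - m(103) = -95 - (1896 + 103² - 170*103) = -95 - (1896 + 10609 - 17510) = -95 - 1*(-5005) = -95 + 5005 = 4910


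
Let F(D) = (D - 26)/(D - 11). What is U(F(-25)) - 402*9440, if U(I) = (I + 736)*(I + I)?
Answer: -273080927/72 ≈ -3.7928e+6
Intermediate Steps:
F(D) = (-26 + D)/(-11 + D)
U(I) = 2*I*(736 + I) (U(I) = (736 + I)*(2*I) = 2*I*(736 + I))
U(F(-25)) - 402*9440 = 2*((-26 - 25)/(-11 - 25))*(736 + (-26 - 25)/(-11 - 25)) - 402*9440 = 2*(-51/(-36))*(736 - 51/(-36)) - 1*3794880 = 2*(-1/36*(-51))*(736 - 1/36*(-51)) - 3794880 = 2*(17/12)*(736 + 17/12) - 3794880 = 2*(17/12)*(8849/12) - 3794880 = 150433/72 - 3794880 = -273080927/72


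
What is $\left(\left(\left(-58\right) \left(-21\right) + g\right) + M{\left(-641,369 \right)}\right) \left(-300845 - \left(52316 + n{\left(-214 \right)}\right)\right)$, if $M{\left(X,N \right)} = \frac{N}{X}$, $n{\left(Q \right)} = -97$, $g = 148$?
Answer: $- \frac{309014676168}{641} \approx -4.8208 \cdot 10^{8}$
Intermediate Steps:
$\left(\left(\left(-58\right) \left(-21\right) + g\right) + M{\left(-641,369 \right)}\right) \left(-300845 - \left(52316 + n{\left(-214 \right)}\right)\right) = \left(\left(\left(-58\right) \left(-21\right) + 148\right) + \frac{369}{-641}\right) \left(-300845 - 52219\right) = \left(\left(1218 + 148\right) + 369 \left(- \frac{1}{641}\right)\right) \left(-300845 + \left(-52316 + 97\right)\right) = \left(1366 - \frac{369}{641}\right) \left(-300845 - 52219\right) = \frac{875237}{641} \left(-353064\right) = - \frac{309014676168}{641}$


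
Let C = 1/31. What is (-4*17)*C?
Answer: -68/31 ≈ -2.1936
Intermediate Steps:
C = 1/31 ≈ 0.032258
(-4*17)*C = -4*17*(1/31) = -68*1/31 = -68/31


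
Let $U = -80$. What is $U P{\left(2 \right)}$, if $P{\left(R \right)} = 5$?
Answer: $-400$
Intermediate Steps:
$U P{\left(2 \right)} = \left(-80\right) 5 = -400$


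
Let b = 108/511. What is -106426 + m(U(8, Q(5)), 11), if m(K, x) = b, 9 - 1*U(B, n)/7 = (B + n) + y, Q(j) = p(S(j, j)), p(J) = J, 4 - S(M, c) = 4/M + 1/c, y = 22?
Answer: -54383578/511 ≈ -1.0643e+5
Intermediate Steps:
S(M, c) = 4 - 1/c - 4/M (S(M, c) = 4 - (4/M + 1/c) = 4 - (1/c + 4/M) = 4 + (-1/c - 4/M) = 4 - 1/c - 4/M)
Q(j) = 4 - 5/j (Q(j) = 4 - 1/j - 4/j = 4 - 5/j)
U(B, n) = -91 - 7*B - 7*n (U(B, n) = 63 - 7*((B + n) + 22) = 63 - 7*(22 + B + n) = 63 + (-154 - 7*B - 7*n) = -91 - 7*B - 7*n)
b = 108/511 (b = 108*(1/511) = 108/511 ≈ 0.21135)
m(K, x) = 108/511
-106426 + m(U(8, Q(5)), 11) = -106426 + 108/511 = -54383578/511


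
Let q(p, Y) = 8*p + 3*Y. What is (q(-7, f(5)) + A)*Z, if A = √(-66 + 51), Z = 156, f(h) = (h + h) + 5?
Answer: -1716 + 156*I*√15 ≈ -1716.0 + 604.19*I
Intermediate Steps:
f(h) = 5 + 2*h (f(h) = 2*h + 5 = 5 + 2*h)
q(p, Y) = 3*Y + 8*p
A = I*√15 (A = √(-15) = I*√15 ≈ 3.873*I)
(q(-7, f(5)) + A)*Z = ((3*(5 + 2*5) + 8*(-7)) + I*√15)*156 = ((3*(5 + 10) - 56) + I*√15)*156 = ((3*15 - 56) + I*√15)*156 = ((45 - 56) + I*√15)*156 = (-11 + I*√15)*156 = -1716 + 156*I*√15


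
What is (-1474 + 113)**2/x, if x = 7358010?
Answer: 1852321/7358010 ≈ 0.25174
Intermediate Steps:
(-1474 + 113)**2/x = (-1474 + 113)**2/7358010 = (-1361)**2*(1/7358010) = 1852321*(1/7358010) = 1852321/7358010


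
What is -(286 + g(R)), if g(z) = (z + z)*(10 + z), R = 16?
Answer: -1118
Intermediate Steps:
g(z) = 2*z*(10 + z) (g(z) = (2*z)*(10 + z) = 2*z*(10 + z))
-(286 + g(R)) = -(286 + 2*16*(10 + 16)) = -(286 + 2*16*26) = -(286 + 832) = -1*1118 = -1118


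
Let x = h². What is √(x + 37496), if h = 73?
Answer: 5*√1713 ≈ 206.94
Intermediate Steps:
x = 5329 (x = 73² = 5329)
√(x + 37496) = √(5329 + 37496) = √42825 = 5*√1713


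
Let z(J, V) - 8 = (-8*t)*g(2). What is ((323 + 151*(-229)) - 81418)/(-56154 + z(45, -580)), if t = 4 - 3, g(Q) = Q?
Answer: 57837/28081 ≈ 2.0597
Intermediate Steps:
t = 1
z(J, V) = -8 (z(J, V) = 8 - 8*1*2 = 8 - 8*2 = 8 - 16 = -8)
((323 + 151*(-229)) - 81418)/(-56154 + z(45, -580)) = ((323 + 151*(-229)) - 81418)/(-56154 - 8) = ((323 - 34579) - 81418)/(-56162) = (-34256 - 81418)*(-1/56162) = -115674*(-1/56162) = 57837/28081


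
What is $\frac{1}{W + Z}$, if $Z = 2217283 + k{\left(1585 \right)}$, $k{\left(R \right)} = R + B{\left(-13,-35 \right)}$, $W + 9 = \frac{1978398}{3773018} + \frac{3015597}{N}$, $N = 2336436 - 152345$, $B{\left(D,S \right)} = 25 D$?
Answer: $\frac{316946717563}{703157672905875256} \approx 4.5075 \cdot 10^{-7}$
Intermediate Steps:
$N = 2184091$
$W = - \frac{2248716495453}{316946717563}$ ($W = -9 + \left(\frac{1978398}{3773018} + \frac{3015597}{2184091}\right) = -9 + \left(1978398 \cdot \frac{1}{3773018} + 3015597 \cdot \frac{1}{2184091}\right) = -9 + \left(\frac{989199}{1886509} + \frac{231969}{168007}\right) = -9 + \frac{603803962614}{316946717563} = - \frac{2248716495453}{316946717563} \approx -7.0949$)
$k{\left(R \right)} = -325 + R$ ($k{\left(R \right)} = R + 25 \left(-13\right) = R - 325 = -325 + R$)
$Z = 2218543$ ($Z = 2217283 + \left(-325 + 1585\right) = 2217283 + 1260 = 2218543$)
$\frac{1}{W + Z} = \frac{1}{- \frac{2248716495453}{316946717563} + 2218543} = \frac{1}{\frac{703157672905875256}{316946717563}} = \frac{316946717563}{703157672905875256}$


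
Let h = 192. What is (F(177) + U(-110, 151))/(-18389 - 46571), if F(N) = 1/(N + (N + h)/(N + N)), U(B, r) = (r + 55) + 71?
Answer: -831373/194963520 ≈ -0.0042643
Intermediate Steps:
U(B, r) = 126 + r (U(B, r) = (55 + r) + 71 = 126 + r)
F(N) = 1/(N + (192 + N)/(2*N)) (F(N) = 1/(N + (N + 192)/(N + N)) = 1/(N + (192 + N)/((2*N))) = 1/(N + (192 + N)*(1/(2*N))) = 1/(N + (192 + N)/(2*N)))
(F(177) + U(-110, 151))/(-18389 - 46571) = (2*177/(192 + 177 + 2*177²) + (126 + 151))/(-18389 - 46571) = (2*177/(192 + 177 + 2*31329) + 277)/(-64960) = (2*177/(192 + 177 + 62658) + 277)*(-1/64960) = (2*177/63027 + 277)*(-1/64960) = (2*177*(1/63027) + 277)*(-1/64960) = (118/21009 + 277)*(-1/64960) = (5819611/21009)*(-1/64960) = -831373/194963520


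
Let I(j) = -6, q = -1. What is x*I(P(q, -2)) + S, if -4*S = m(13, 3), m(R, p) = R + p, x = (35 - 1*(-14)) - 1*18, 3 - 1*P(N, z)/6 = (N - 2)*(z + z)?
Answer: -190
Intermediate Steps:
P(N, z) = 18 - 12*z*(-2 + N) (P(N, z) = 18 - 6*(N - 2)*(z + z) = 18 - 6*(-2 + N)*2*z = 18 - 12*z*(-2 + N))
x = 31 (x = (35 + 14) - 18 = 49 - 18 = 31)
S = -4 (S = -(13 + 3)/4 = -1/4*16 = -4)
x*I(P(q, -2)) + S = 31*(-6) - 4 = -186 - 4 = -190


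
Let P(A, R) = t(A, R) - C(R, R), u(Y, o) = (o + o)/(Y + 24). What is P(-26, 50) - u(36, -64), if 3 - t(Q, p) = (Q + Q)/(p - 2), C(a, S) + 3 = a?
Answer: -2447/60 ≈ -40.783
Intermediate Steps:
C(a, S) = -3 + a
t(Q, p) = 3 - 2*Q/(-2 + p) (t(Q, p) = 3 - (Q + Q)/(p - 2) = 3 - 2*Q/(-2 + p))
u(Y, o) = 2*o/(24 + Y) (u(Y, o) = (2*o)/(24 + Y) = 2*o/(24 + Y))
P(A, R) = 3 - R + (-6 - 2*A + 3*R)/(-2 + R) (P(A, R) = (-6 - 2*A + 3*R)/(-2 + R) - (-3 + R) = (-6 - 2*A + 3*R)/(-2 + R) + (3 - R) = 3 - R + (-6 - 2*A + 3*R)/(-2 + R))
P(-26, 50) - u(36, -64) = (-12 - 1*50² - 2*(-26) + 8*50)/(-2 + 50) - 2*(-64)/(24 + 36) = (-12 - 1*2500 + 52 + 400)/48 - 2*(-64)/60 = (-12 - 2500 + 52 + 400)/48 - 2*(-64)/60 = (1/48)*(-2060) - 1*(-32/15) = -515/12 + 32/15 = -2447/60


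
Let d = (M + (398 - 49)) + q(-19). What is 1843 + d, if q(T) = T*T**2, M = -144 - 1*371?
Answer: -5182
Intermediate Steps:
M = -515 (M = -144 - 371 = -515)
q(T) = T**3
d = -7025 (d = (-515 + (398 - 49)) + (-19)**3 = (-515 + 349) - 6859 = -166 - 6859 = -7025)
1843 + d = 1843 - 7025 = -5182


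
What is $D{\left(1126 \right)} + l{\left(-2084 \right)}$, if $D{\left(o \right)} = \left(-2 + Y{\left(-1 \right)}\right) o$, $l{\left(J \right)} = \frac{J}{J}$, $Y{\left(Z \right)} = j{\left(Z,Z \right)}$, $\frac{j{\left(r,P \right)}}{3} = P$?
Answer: $-5629$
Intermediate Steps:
$j{\left(r,P \right)} = 3 P$
$Y{\left(Z \right)} = 3 Z$
$l{\left(J \right)} = 1$
$D{\left(o \right)} = - 5 o$ ($D{\left(o \right)} = \left(-2 + 3 \left(-1\right)\right) o = \left(-2 - 3\right) o = - 5 o$)
$D{\left(1126 \right)} + l{\left(-2084 \right)} = \left(-5\right) 1126 + 1 = -5630 + 1 = -5629$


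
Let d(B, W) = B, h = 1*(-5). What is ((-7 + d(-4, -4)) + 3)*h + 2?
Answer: 42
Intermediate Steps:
h = -5
((-7 + d(-4, -4)) + 3)*h + 2 = ((-7 - 4) + 3)*(-5) + 2 = (-11 + 3)*(-5) + 2 = -8*(-5) + 2 = 40 + 2 = 42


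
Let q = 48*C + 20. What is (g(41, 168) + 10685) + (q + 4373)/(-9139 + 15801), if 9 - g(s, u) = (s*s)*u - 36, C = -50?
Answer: -1809916843/6662 ≈ -2.7168e+5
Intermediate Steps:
q = -2380 (q = 48*(-50) + 20 = -2400 + 20 = -2380)
g(s, u) = 45 - u*s**2 (g(s, u) = 9 - ((s*s)*u - 36) = 9 - (s**2*u - 36) = 9 - (u*s**2 - 36) = 9 - (-36 + u*s**2) = 9 + (36 - u*s**2) = 45 - u*s**2)
(g(41, 168) + 10685) + (q + 4373)/(-9139 + 15801) = ((45 - 1*168*41**2) + 10685) + (-2380 + 4373)/(-9139 + 15801) = ((45 - 1*168*1681) + 10685) + 1993/6662 = ((45 - 282408) + 10685) + 1993*(1/6662) = (-282363 + 10685) + 1993/6662 = -271678 + 1993/6662 = -1809916843/6662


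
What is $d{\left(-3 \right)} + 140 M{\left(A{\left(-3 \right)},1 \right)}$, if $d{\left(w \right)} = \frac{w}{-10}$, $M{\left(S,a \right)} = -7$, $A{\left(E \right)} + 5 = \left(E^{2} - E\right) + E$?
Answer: $- \frac{9797}{10} \approx -979.7$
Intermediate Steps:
$A{\left(E \right)} = -5 + E^{2}$ ($A{\left(E \right)} = -5 + \left(\left(E^{2} - E\right) + E\right) = -5 + E^{2}$)
$d{\left(w \right)} = - \frac{w}{10}$ ($d{\left(w \right)} = w \left(- \frac{1}{10}\right) = - \frac{w}{10}$)
$d{\left(-3 \right)} + 140 M{\left(A{\left(-3 \right)},1 \right)} = \left(- \frac{1}{10}\right) \left(-3\right) + 140 \left(-7\right) = \frac{3}{10} - 980 = - \frac{9797}{10}$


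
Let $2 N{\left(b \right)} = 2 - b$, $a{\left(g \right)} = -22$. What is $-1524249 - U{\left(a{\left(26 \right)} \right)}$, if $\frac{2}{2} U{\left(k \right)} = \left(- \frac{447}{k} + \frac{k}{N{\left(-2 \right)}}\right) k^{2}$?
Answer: $-1528759$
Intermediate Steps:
$N{\left(b \right)} = 1 - \frac{b}{2}$ ($N{\left(b \right)} = \frac{2 - b}{2} = 1 - \frac{b}{2}$)
$U{\left(k \right)} = k^{2} \left(\frac{k}{2} - \frac{447}{k}\right)$ ($U{\left(k \right)} = \left(- \frac{447}{k} + \frac{k}{1 - -1}\right) k^{2} = \left(- \frac{447}{k} + \frac{k}{1 + 1}\right) k^{2} = \left(- \frac{447}{k} + \frac{k}{2}\right) k^{2} = \left(\frac{k}{2} - \frac{447}{k}\right) k^{2} = k^{2} \left(\frac{k}{2} - \frac{447}{k}\right)$)
$-1524249 - U{\left(a{\left(26 \right)} \right)} = -1524249 - \frac{1}{2} \left(-22\right) \left(-894 + \left(-22\right)^{2}\right) = -1524249 - \frac{1}{2} \left(-22\right) \left(-894 + 484\right) = -1524249 - \frac{1}{2} \left(-22\right) \left(-410\right) = -1524249 - 4510 = -1528759$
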